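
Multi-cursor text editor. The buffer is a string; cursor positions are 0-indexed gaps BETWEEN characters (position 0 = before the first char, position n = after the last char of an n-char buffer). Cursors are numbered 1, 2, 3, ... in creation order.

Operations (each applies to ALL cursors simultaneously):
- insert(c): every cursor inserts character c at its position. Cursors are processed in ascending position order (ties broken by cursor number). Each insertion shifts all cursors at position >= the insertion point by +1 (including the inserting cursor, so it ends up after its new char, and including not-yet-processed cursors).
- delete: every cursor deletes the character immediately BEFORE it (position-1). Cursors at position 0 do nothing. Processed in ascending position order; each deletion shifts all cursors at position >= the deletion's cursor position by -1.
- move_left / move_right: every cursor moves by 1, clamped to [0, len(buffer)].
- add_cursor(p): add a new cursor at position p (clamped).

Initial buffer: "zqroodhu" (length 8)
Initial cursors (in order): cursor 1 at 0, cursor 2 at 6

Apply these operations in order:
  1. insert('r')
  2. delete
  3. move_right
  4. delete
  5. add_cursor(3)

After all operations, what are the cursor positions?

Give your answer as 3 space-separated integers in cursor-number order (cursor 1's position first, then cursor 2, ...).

Answer: 0 5 3

Derivation:
After op 1 (insert('r')): buffer="rzqroodrhu" (len 10), cursors c1@1 c2@8, authorship 1......2..
After op 2 (delete): buffer="zqroodhu" (len 8), cursors c1@0 c2@6, authorship ........
After op 3 (move_right): buffer="zqroodhu" (len 8), cursors c1@1 c2@7, authorship ........
After op 4 (delete): buffer="qroodu" (len 6), cursors c1@0 c2@5, authorship ......
After op 5 (add_cursor(3)): buffer="qroodu" (len 6), cursors c1@0 c3@3 c2@5, authorship ......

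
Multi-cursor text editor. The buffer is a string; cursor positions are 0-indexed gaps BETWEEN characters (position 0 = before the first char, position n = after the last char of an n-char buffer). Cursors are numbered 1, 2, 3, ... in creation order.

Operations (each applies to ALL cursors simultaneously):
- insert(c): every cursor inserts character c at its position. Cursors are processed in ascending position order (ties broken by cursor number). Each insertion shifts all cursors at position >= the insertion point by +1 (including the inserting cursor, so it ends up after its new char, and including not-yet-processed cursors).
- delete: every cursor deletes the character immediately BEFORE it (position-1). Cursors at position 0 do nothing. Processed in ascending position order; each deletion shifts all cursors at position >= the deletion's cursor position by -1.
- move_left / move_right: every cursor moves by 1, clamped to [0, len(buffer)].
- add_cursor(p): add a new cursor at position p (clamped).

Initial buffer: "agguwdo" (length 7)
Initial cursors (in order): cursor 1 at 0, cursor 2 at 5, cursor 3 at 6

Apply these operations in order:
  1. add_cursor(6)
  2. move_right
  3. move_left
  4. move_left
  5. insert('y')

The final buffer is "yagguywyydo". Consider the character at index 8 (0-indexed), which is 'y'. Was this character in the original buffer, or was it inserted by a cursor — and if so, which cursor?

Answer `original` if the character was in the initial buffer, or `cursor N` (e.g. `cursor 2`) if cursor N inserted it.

After op 1 (add_cursor(6)): buffer="agguwdo" (len 7), cursors c1@0 c2@5 c3@6 c4@6, authorship .......
After op 2 (move_right): buffer="agguwdo" (len 7), cursors c1@1 c2@6 c3@7 c4@7, authorship .......
After op 3 (move_left): buffer="agguwdo" (len 7), cursors c1@0 c2@5 c3@6 c4@6, authorship .......
After op 4 (move_left): buffer="agguwdo" (len 7), cursors c1@0 c2@4 c3@5 c4@5, authorship .......
After op 5 (insert('y')): buffer="yagguywyydo" (len 11), cursors c1@1 c2@6 c3@9 c4@9, authorship 1....2.34..
Authorship (.=original, N=cursor N): 1 . . . . 2 . 3 4 . .
Index 8: author = 4

Answer: cursor 4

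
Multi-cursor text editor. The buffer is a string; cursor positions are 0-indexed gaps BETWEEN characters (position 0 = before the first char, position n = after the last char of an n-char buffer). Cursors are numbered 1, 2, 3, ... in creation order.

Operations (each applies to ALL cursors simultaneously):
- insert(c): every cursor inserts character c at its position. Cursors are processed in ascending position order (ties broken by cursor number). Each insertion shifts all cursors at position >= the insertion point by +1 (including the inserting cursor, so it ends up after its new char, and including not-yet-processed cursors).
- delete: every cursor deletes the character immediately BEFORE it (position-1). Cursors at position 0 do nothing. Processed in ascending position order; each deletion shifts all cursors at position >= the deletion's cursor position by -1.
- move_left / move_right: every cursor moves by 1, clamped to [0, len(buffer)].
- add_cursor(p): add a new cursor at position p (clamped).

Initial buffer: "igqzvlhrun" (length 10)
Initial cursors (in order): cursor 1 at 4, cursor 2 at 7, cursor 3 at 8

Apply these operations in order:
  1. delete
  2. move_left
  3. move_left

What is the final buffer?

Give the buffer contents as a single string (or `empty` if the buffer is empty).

After op 1 (delete): buffer="igqvlun" (len 7), cursors c1@3 c2@5 c3@5, authorship .......
After op 2 (move_left): buffer="igqvlun" (len 7), cursors c1@2 c2@4 c3@4, authorship .......
After op 3 (move_left): buffer="igqvlun" (len 7), cursors c1@1 c2@3 c3@3, authorship .......

Answer: igqvlun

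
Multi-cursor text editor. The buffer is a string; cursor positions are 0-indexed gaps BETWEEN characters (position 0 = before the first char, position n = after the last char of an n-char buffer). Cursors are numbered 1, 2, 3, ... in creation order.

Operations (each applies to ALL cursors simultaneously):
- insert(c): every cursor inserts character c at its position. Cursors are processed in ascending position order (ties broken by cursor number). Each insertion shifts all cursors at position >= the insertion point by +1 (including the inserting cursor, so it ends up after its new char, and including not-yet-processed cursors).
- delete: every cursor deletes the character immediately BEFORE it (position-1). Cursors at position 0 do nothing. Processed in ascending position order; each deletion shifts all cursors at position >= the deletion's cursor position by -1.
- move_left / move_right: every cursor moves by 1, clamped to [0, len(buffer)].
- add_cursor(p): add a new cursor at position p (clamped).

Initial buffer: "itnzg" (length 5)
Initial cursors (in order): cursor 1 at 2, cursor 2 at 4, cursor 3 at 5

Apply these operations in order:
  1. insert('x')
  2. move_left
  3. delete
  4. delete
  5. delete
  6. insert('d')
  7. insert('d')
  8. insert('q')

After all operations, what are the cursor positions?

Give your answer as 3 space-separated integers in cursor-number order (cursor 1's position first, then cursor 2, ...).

After op 1 (insert('x')): buffer="itxnzxgx" (len 8), cursors c1@3 c2@6 c3@8, authorship ..1..2.3
After op 2 (move_left): buffer="itxnzxgx" (len 8), cursors c1@2 c2@5 c3@7, authorship ..1..2.3
After op 3 (delete): buffer="ixnxx" (len 5), cursors c1@1 c2@3 c3@4, authorship .1.23
After op 4 (delete): buffer="xx" (len 2), cursors c1@0 c2@1 c3@1, authorship 13
After op 5 (delete): buffer="x" (len 1), cursors c1@0 c2@0 c3@0, authorship 3
After op 6 (insert('d')): buffer="dddx" (len 4), cursors c1@3 c2@3 c3@3, authorship 1233
After op 7 (insert('d')): buffer="ddddddx" (len 7), cursors c1@6 c2@6 c3@6, authorship 1231233
After op 8 (insert('q')): buffer="ddddddqqqx" (len 10), cursors c1@9 c2@9 c3@9, authorship 1231231233

Answer: 9 9 9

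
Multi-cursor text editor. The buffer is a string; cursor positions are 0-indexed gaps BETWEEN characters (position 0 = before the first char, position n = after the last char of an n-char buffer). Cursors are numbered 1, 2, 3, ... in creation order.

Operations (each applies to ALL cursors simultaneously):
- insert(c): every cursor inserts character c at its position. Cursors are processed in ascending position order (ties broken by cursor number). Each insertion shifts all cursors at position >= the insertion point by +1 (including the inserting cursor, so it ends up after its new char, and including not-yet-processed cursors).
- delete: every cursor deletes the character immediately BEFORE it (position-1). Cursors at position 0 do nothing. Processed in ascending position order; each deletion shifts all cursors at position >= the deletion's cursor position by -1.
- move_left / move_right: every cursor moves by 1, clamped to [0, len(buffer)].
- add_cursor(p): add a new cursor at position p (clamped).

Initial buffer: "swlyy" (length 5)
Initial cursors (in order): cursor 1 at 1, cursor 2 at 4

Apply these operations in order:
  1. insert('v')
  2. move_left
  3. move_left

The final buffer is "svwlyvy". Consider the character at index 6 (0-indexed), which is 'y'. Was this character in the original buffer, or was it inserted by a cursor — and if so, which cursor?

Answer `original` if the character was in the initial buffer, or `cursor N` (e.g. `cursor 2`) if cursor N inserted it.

After op 1 (insert('v')): buffer="svwlyvy" (len 7), cursors c1@2 c2@6, authorship .1...2.
After op 2 (move_left): buffer="svwlyvy" (len 7), cursors c1@1 c2@5, authorship .1...2.
After op 3 (move_left): buffer="svwlyvy" (len 7), cursors c1@0 c2@4, authorship .1...2.
Authorship (.=original, N=cursor N): . 1 . . . 2 .
Index 6: author = original

Answer: original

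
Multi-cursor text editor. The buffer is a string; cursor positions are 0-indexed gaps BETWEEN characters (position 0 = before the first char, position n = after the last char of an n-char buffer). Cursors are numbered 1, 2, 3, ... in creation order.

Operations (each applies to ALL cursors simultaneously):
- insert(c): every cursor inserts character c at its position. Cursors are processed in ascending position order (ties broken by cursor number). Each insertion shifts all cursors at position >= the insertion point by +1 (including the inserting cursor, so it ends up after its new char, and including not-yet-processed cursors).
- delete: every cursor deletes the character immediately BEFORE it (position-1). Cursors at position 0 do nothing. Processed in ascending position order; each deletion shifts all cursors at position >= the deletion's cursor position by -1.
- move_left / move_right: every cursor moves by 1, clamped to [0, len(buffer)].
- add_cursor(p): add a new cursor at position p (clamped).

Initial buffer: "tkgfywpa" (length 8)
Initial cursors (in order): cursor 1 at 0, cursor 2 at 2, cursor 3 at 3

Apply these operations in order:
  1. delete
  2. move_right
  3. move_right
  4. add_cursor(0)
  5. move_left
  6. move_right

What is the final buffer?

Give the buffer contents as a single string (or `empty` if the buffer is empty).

Answer: tfywpa

Derivation:
After op 1 (delete): buffer="tfywpa" (len 6), cursors c1@0 c2@1 c3@1, authorship ......
After op 2 (move_right): buffer="tfywpa" (len 6), cursors c1@1 c2@2 c3@2, authorship ......
After op 3 (move_right): buffer="tfywpa" (len 6), cursors c1@2 c2@3 c3@3, authorship ......
After op 4 (add_cursor(0)): buffer="tfywpa" (len 6), cursors c4@0 c1@2 c2@3 c3@3, authorship ......
After op 5 (move_left): buffer="tfywpa" (len 6), cursors c4@0 c1@1 c2@2 c3@2, authorship ......
After op 6 (move_right): buffer="tfywpa" (len 6), cursors c4@1 c1@2 c2@3 c3@3, authorship ......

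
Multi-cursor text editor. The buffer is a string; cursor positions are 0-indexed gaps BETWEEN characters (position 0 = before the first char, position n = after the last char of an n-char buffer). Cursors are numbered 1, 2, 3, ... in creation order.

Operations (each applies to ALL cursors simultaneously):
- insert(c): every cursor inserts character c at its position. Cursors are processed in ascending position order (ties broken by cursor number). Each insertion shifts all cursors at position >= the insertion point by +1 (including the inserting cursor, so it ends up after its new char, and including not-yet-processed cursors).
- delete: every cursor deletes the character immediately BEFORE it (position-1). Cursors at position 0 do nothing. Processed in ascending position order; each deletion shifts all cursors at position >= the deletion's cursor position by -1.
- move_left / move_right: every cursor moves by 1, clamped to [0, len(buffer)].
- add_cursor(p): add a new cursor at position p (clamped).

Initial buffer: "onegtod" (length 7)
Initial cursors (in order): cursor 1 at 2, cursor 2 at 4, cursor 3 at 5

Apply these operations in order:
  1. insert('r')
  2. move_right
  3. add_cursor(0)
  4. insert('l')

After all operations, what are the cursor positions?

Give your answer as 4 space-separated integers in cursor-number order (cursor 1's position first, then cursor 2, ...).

Answer: 6 10 13 1

Derivation:
After op 1 (insert('r')): buffer="onregrtrod" (len 10), cursors c1@3 c2@6 c3@8, authorship ..1..2.3..
After op 2 (move_right): buffer="onregrtrod" (len 10), cursors c1@4 c2@7 c3@9, authorship ..1..2.3..
After op 3 (add_cursor(0)): buffer="onregrtrod" (len 10), cursors c4@0 c1@4 c2@7 c3@9, authorship ..1..2.3..
After op 4 (insert('l')): buffer="lonrelgrtlrold" (len 14), cursors c4@1 c1@6 c2@10 c3@13, authorship 4..1.1.2.23.3.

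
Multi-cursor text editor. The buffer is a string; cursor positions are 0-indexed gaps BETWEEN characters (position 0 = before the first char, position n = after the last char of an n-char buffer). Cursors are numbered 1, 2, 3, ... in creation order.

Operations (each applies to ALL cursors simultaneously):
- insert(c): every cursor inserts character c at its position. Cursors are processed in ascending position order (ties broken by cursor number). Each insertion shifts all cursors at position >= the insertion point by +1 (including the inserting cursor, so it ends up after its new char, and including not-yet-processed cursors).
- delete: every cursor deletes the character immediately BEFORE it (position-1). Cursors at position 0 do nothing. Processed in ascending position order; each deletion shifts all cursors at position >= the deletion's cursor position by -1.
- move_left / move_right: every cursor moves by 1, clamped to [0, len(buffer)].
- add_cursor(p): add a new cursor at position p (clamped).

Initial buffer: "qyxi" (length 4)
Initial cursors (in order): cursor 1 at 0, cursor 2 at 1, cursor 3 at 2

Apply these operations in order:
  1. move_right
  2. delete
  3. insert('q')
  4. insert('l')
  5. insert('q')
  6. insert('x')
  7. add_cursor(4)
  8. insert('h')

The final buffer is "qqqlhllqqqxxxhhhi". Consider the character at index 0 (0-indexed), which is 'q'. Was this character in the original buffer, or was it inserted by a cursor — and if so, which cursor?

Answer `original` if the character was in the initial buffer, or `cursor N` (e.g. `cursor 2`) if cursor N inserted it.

Answer: cursor 1

Derivation:
After op 1 (move_right): buffer="qyxi" (len 4), cursors c1@1 c2@2 c3@3, authorship ....
After op 2 (delete): buffer="i" (len 1), cursors c1@0 c2@0 c3@0, authorship .
After op 3 (insert('q')): buffer="qqqi" (len 4), cursors c1@3 c2@3 c3@3, authorship 123.
After op 4 (insert('l')): buffer="qqqllli" (len 7), cursors c1@6 c2@6 c3@6, authorship 123123.
After op 5 (insert('q')): buffer="qqqlllqqqi" (len 10), cursors c1@9 c2@9 c3@9, authorship 123123123.
After op 6 (insert('x')): buffer="qqqlllqqqxxxi" (len 13), cursors c1@12 c2@12 c3@12, authorship 123123123123.
After op 7 (add_cursor(4)): buffer="qqqlllqqqxxxi" (len 13), cursors c4@4 c1@12 c2@12 c3@12, authorship 123123123123.
After op 8 (insert('h')): buffer="qqqlhllqqqxxxhhhi" (len 17), cursors c4@5 c1@16 c2@16 c3@16, authorship 1231423123123123.
Authorship (.=original, N=cursor N): 1 2 3 1 4 2 3 1 2 3 1 2 3 1 2 3 .
Index 0: author = 1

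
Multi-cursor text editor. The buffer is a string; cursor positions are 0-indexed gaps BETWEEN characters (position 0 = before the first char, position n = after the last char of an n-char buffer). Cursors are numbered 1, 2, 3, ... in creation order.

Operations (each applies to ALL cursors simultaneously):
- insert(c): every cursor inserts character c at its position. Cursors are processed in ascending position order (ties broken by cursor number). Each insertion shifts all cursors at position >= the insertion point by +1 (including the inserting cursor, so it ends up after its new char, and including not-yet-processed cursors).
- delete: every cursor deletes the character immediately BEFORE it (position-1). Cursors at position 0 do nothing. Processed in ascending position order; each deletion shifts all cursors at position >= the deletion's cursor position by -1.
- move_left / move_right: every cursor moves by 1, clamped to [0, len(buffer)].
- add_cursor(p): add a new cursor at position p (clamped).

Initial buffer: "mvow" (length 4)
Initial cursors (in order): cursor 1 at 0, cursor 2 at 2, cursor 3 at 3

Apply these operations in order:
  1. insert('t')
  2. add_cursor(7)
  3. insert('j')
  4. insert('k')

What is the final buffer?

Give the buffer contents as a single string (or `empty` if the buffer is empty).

After op 1 (insert('t')): buffer="tmvtotw" (len 7), cursors c1@1 c2@4 c3@6, authorship 1..2.3.
After op 2 (add_cursor(7)): buffer="tmvtotw" (len 7), cursors c1@1 c2@4 c3@6 c4@7, authorship 1..2.3.
After op 3 (insert('j')): buffer="tjmvtjotjwj" (len 11), cursors c1@2 c2@6 c3@9 c4@11, authorship 11..22.33.4
After op 4 (insert('k')): buffer="tjkmvtjkotjkwjk" (len 15), cursors c1@3 c2@8 c3@12 c4@15, authorship 111..222.333.44

Answer: tjkmvtjkotjkwjk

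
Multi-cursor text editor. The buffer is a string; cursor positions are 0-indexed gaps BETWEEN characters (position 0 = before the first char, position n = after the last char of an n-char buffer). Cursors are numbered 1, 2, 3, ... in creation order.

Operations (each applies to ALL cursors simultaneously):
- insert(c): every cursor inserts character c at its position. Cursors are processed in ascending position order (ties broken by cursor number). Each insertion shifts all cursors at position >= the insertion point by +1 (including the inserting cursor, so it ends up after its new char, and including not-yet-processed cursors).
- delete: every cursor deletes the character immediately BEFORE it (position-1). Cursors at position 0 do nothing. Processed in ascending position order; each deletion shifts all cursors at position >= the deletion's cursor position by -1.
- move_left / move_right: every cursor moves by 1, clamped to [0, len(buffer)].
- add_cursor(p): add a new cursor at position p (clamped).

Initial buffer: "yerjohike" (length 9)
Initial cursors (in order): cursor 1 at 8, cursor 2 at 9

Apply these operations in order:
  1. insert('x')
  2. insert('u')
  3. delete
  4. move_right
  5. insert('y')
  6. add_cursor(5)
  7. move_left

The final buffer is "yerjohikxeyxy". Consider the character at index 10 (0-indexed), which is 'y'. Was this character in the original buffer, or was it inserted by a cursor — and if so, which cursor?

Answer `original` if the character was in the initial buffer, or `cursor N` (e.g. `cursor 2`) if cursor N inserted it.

Answer: cursor 1

Derivation:
After op 1 (insert('x')): buffer="yerjohikxex" (len 11), cursors c1@9 c2@11, authorship ........1.2
After op 2 (insert('u')): buffer="yerjohikxuexu" (len 13), cursors c1@10 c2@13, authorship ........11.22
After op 3 (delete): buffer="yerjohikxex" (len 11), cursors c1@9 c2@11, authorship ........1.2
After op 4 (move_right): buffer="yerjohikxex" (len 11), cursors c1@10 c2@11, authorship ........1.2
After op 5 (insert('y')): buffer="yerjohikxeyxy" (len 13), cursors c1@11 c2@13, authorship ........1.122
After op 6 (add_cursor(5)): buffer="yerjohikxeyxy" (len 13), cursors c3@5 c1@11 c2@13, authorship ........1.122
After op 7 (move_left): buffer="yerjohikxeyxy" (len 13), cursors c3@4 c1@10 c2@12, authorship ........1.122
Authorship (.=original, N=cursor N): . . . . . . . . 1 . 1 2 2
Index 10: author = 1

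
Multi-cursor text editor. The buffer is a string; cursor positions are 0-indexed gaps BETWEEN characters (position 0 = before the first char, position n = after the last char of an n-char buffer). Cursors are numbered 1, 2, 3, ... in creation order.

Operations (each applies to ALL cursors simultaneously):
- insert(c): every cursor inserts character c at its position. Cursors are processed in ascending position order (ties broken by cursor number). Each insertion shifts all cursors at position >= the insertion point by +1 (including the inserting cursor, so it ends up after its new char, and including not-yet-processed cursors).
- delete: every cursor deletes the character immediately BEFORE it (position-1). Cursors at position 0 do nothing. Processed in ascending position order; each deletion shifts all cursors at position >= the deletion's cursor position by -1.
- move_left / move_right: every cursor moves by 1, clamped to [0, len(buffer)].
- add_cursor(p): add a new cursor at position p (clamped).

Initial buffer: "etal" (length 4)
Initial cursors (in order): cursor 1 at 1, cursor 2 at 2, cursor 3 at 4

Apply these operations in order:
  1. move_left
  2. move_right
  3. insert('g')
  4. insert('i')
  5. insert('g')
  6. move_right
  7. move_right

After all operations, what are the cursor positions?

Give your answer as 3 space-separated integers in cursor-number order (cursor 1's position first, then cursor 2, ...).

Answer: 6 10 13

Derivation:
After op 1 (move_left): buffer="etal" (len 4), cursors c1@0 c2@1 c3@3, authorship ....
After op 2 (move_right): buffer="etal" (len 4), cursors c1@1 c2@2 c3@4, authorship ....
After op 3 (insert('g')): buffer="egtgalg" (len 7), cursors c1@2 c2@4 c3@7, authorship .1.2..3
After op 4 (insert('i')): buffer="egitgialgi" (len 10), cursors c1@3 c2@6 c3@10, authorship .11.22..33
After op 5 (insert('g')): buffer="egigtgigalgig" (len 13), cursors c1@4 c2@8 c3@13, authorship .111.222..333
After op 6 (move_right): buffer="egigtgigalgig" (len 13), cursors c1@5 c2@9 c3@13, authorship .111.222..333
After op 7 (move_right): buffer="egigtgigalgig" (len 13), cursors c1@6 c2@10 c3@13, authorship .111.222..333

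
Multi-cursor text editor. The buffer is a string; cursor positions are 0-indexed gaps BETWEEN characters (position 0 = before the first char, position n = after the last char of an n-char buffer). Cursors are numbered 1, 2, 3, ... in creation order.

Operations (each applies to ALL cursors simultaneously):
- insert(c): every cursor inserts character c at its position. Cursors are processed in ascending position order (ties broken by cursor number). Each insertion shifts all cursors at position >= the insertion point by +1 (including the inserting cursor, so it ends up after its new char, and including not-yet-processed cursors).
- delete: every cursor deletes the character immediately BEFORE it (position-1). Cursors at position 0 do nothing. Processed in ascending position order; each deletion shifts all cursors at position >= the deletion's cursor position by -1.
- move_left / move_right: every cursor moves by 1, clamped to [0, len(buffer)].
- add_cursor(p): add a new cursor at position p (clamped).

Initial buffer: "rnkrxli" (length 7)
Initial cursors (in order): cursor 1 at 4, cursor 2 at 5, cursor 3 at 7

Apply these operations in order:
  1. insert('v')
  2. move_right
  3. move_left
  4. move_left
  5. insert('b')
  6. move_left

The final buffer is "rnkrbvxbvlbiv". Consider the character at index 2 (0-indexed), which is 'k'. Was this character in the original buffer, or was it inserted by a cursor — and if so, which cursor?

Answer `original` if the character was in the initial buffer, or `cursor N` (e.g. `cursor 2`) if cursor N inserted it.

Answer: original

Derivation:
After op 1 (insert('v')): buffer="rnkrvxvliv" (len 10), cursors c1@5 c2@7 c3@10, authorship ....1.2..3
After op 2 (move_right): buffer="rnkrvxvliv" (len 10), cursors c1@6 c2@8 c3@10, authorship ....1.2..3
After op 3 (move_left): buffer="rnkrvxvliv" (len 10), cursors c1@5 c2@7 c3@9, authorship ....1.2..3
After op 4 (move_left): buffer="rnkrvxvliv" (len 10), cursors c1@4 c2@6 c3@8, authorship ....1.2..3
After op 5 (insert('b')): buffer="rnkrbvxbvlbiv" (len 13), cursors c1@5 c2@8 c3@11, authorship ....11.22.3.3
After op 6 (move_left): buffer="rnkrbvxbvlbiv" (len 13), cursors c1@4 c2@7 c3@10, authorship ....11.22.3.3
Authorship (.=original, N=cursor N): . . . . 1 1 . 2 2 . 3 . 3
Index 2: author = original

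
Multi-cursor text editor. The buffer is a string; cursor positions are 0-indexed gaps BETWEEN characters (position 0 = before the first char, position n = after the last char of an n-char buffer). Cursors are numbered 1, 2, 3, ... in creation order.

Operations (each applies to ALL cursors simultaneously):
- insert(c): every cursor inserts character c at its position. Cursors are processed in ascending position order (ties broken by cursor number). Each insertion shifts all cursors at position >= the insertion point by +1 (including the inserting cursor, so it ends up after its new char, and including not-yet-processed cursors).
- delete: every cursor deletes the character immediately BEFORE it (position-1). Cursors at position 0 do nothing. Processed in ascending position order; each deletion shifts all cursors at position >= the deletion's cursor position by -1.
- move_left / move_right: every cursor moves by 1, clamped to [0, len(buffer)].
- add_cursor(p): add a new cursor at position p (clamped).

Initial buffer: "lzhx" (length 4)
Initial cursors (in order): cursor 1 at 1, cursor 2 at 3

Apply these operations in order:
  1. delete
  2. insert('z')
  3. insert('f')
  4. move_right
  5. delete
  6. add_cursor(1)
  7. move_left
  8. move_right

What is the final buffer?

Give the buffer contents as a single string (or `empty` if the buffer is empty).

Answer: zfzf

Derivation:
After op 1 (delete): buffer="zx" (len 2), cursors c1@0 c2@1, authorship ..
After op 2 (insert('z')): buffer="zzzx" (len 4), cursors c1@1 c2@3, authorship 1.2.
After op 3 (insert('f')): buffer="zfzzfx" (len 6), cursors c1@2 c2@5, authorship 11.22.
After op 4 (move_right): buffer="zfzzfx" (len 6), cursors c1@3 c2@6, authorship 11.22.
After op 5 (delete): buffer="zfzf" (len 4), cursors c1@2 c2@4, authorship 1122
After op 6 (add_cursor(1)): buffer="zfzf" (len 4), cursors c3@1 c1@2 c2@4, authorship 1122
After op 7 (move_left): buffer="zfzf" (len 4), cursors c3@0 c1@1 c2@3, authorship 1122
After op 8 (move_right): buffer="zfzf" (len 4), cursors c3@1 c1@2 c2@4, authorship 1122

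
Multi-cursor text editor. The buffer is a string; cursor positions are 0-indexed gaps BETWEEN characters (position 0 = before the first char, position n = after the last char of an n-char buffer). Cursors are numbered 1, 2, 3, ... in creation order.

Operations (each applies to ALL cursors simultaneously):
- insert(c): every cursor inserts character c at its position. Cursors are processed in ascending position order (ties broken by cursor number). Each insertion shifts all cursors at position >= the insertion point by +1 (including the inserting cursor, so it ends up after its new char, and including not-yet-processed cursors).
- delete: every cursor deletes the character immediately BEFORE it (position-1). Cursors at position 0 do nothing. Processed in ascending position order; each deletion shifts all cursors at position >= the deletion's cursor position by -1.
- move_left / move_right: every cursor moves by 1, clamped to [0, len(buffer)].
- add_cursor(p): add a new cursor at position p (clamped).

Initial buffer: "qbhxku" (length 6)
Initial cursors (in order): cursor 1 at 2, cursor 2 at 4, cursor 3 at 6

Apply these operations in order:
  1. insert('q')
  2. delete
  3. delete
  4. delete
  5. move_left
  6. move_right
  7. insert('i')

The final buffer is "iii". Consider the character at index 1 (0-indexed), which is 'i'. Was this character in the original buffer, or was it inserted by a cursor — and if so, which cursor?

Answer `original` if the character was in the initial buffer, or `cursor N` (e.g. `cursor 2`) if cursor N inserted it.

After op 1 (insert('q')): buffer="qbqhxqkuq" (len 9), cursors c1@3 c2@6 c3@9, authorship ..1..2..3
After op 2 (delete): buffer="qbhxku" (len 6), cursors c1@2 c2@4 c3@6, authorship ......
After op 3 (delete): buffer="qhk" (len 3), cursors c1@1 c2@2 c3@3, authorship ...
After op 4 (delete): buffer="" (len 0), cursors c1@0 c2@0 c3@0, authorship 
After op 5 (move_left): buffer="" (len 0), cursors c1@0 c2@0 c3@0, authorship 
After op 6 (move_right): buffer="" (len 0), cursors c1@0 c2@0 c3@0, authorship 
After op 7 (insert('i')): buffer="iii" (len 3), cursors c1@3 c2@3 c3@3, authorship 123
Authorship (.=original, N=cursor N): 1 2 3
Index 1: author = 2

Answer: cursor 2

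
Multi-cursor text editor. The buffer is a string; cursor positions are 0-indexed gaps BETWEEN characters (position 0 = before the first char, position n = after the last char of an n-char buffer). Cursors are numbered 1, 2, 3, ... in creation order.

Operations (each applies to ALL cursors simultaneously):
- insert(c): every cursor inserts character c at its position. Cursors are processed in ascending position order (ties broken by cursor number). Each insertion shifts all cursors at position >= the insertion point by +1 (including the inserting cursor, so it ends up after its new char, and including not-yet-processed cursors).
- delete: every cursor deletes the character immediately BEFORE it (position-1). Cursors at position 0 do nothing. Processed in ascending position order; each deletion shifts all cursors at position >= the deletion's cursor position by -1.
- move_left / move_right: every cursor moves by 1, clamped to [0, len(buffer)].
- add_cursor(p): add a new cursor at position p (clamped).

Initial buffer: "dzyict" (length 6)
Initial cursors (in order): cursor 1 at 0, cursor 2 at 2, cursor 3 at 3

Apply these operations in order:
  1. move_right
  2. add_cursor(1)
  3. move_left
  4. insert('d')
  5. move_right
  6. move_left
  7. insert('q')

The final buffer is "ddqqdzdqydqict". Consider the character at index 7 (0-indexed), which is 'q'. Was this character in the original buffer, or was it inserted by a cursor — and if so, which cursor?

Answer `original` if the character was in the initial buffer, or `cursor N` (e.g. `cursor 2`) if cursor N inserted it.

Answer: cursor 2

Derivation:
After op 1 (move_right): buffer="dzyict" (len 6), cursors c1@1 c2@3 c3@4, authorship ......
After op 2 (add_cursor(1)): buffer="dzyict" (len 6), cursors c1@1 c4@1 c2@3 c3@4, authorship ......
After op 3 (move_left): buffer="dzyict" (len 6), cursors c1@0 c4@0 c2@2 c3@3, authorship ......
After op 4 (insert('d')): buffer="dddzdydict" (len 10), cursors c1@2 c4@2 c2@5 c3@7, authorship 14..2.3...
After op 5 (move_right): buffer="dddzdydict" (len 10), cursors c1@3 c4@3 c2@6 c3@8, authorship 14..2.3...
After op 6 (move_left): buffer="dddzdydict" (len 10), cursors c1@2 c4@2 c2@5 c3@7, authorship 14..2.3...
After op 7 (insert('q')): buffer="ddqqdzdqydqict" (len 14), cursors c1@4 c4@4 c2@8 c3@11, authorship 1414..22.33...
Authorship (.=original, N=cursor N): 1 4 1 4 . . 2 2 . 3 3 . . .
Index 7: author = 2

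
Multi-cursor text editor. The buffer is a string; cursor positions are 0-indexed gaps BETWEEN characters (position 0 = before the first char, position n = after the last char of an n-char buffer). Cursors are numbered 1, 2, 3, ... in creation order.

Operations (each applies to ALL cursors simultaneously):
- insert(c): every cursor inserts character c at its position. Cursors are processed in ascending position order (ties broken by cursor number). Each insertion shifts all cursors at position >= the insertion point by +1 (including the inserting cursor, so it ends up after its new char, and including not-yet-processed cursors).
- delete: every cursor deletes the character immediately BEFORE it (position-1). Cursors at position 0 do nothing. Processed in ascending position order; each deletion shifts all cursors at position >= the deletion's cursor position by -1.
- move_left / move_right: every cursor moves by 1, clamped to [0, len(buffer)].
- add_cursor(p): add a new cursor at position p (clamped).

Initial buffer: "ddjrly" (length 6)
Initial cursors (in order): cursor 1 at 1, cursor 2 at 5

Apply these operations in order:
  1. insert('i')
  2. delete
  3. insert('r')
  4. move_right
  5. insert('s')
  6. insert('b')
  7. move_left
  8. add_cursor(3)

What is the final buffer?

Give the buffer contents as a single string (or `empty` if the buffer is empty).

Answer: drdsbjrlrysb

Derivation:
After op 1 (insert('i')): buffer="didjrliy" (len 8), cursors c1@2 c2@7, authorship .1....2.
After op 2 (delete): buffer="ddjrly" (len 6), cursors c1@1 c2@5, authorship ......
After op 3 (insert('r')): buffer="drdjrlry" (len 8), cursors c1@2 c2@7, authorship .1....2.
After op 4 (move_right): buffer="drdjrlry" (len 8), cursors c1@3 c2@8, authorship .1....2.
After op 5 (insert('s')): buffer="drdsjrlrys" (len 10), cursors c1@4 c2@10, authorship .1.1...2.2
After op 6 (insert('b')): buffer="drdsbjrlrysb" (len 12), cursors c1@5 c2@12, authorship .1.11...2.22
After op 7 (move_left): buffer="drdsbjrlrysb" (len 12), cursors c1@4 c2@11, authorship .1.11...2.22
After op 8 (add_cursor(3)): buffer="drdsbjrlrysb" (len 12), cursors c3@3 c1@4 c2@11, authorship .1.11...2.22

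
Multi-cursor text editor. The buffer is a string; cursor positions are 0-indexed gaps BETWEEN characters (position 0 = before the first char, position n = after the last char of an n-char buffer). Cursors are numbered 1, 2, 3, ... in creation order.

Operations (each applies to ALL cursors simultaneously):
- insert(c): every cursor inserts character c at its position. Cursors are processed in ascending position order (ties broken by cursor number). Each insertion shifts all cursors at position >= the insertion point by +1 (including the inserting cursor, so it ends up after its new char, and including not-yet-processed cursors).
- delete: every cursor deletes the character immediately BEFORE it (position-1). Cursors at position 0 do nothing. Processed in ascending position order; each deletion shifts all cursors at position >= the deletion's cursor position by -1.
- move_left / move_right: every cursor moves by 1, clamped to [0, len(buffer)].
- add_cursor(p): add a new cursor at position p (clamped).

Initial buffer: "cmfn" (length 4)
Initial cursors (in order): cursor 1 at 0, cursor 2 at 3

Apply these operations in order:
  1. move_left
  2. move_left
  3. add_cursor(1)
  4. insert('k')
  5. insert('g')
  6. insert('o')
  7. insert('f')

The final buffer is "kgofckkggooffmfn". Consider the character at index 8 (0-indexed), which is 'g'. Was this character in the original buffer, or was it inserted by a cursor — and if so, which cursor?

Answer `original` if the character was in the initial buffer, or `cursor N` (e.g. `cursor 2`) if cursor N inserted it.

Answer: cursor 3

Derivation:
After op 1 (move_left): buffer="cmfn" (len 4), cursors c1@0 c2@2, authorship ....
After op 2 (move_left): buffer="cmfn" (len 4), cursors c1@0 c2@1, authorship ....
After op 3 (add_cursor(1)): buffer="cmfn" (len 4), cursors c1@0 c2@1 c3@1, authorship ....
After op 4 (insert('k')): buffer="kckkmfn" (len 7), cursors c1@1 c2@4 c3@4, authorship 1.23...
After op 5 (insert('g')): buffer="kgckkggmfn" (len 10), cursors c1@2 c2@7 c3@7, authorship 11.2323...
After op 6 (insert('o')): buffer="kgockkggoomfn" (len 13), cursors c1@3 c2@10 c3@10, authorship 111.232323...
After op 7 (insert('f')): buffer="kgofckkggooffmfn" (len 16), cursors c1@4 c2@13 c3@13, authorship 1111.23232323...
Authorship (.=original, N=cursor N): 1 1 1 1 . 2 3 2 3 2 3 2 3 . . .
Index 8: author = 3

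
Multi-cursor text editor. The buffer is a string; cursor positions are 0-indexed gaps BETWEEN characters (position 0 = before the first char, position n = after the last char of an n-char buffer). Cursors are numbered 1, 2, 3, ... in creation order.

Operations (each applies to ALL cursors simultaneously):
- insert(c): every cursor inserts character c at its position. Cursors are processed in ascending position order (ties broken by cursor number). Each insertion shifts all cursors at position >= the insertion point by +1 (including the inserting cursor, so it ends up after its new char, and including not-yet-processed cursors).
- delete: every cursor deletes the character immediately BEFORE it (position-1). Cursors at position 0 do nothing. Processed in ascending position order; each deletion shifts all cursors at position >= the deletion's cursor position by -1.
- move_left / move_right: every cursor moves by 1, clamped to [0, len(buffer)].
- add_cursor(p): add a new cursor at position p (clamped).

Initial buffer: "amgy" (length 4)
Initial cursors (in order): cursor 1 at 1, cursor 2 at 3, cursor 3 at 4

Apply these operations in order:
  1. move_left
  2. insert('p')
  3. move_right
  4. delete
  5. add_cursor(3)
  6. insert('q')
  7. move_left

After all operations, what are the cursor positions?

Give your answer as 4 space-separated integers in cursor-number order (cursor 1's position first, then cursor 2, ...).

After op 1 (move_left): buffer="amgy" (len 4), cursors c1@0 c2@2 c3@3, authorship ....
After op 2 (insert('p')): buffer="pampgpy" (len 7), cursors c1@1 c2@4 c3@6, authorship 1..2.3.
After op 3 (move_right): buffer="pampgpy" (len 7), cursors c1@2 c2@5 c3@7, authorship 1..2.3.
After op 4 (delete): buffer="pmpp" (len 4), cursors c1@1 c2@3 c3@4, authorship 1.23
After op 5 (add_cursor(3)): buffer="pmpp" (len 4), cursors c1@1 c2@3 c4@3 c3@4, authorship 1.23
After op 6 (insert('q')): buffer="pqmpqqpq" (len 8), cursors c1@2 c2@6 c4@6 c3@8, authorship 11.22433
After op 7 (move_left): buffer="pqmpqqpq" (len 8), cursors c1@1 c2@5 c4@5 c3@7, authorship 11.22433

Answer: 1 5 7 5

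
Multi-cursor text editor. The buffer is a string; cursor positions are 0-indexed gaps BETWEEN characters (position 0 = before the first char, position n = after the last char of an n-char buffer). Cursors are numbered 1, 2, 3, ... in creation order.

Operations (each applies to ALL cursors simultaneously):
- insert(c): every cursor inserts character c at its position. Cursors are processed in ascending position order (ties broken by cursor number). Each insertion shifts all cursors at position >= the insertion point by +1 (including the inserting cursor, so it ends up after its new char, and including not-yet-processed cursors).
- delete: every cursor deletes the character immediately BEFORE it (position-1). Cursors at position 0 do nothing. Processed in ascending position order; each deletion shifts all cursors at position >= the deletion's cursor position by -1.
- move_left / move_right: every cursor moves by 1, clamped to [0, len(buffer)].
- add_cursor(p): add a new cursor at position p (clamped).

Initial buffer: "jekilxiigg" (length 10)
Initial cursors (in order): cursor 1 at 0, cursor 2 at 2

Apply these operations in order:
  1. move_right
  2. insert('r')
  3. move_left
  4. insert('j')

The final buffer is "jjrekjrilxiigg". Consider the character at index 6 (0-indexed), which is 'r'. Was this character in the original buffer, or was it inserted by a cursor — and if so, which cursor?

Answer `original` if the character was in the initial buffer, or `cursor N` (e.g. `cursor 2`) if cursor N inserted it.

Answer: cursor 2

Derivation:
After op 1 (move_right): buffer="jekilxiigg" (len 10), cursors c1@1 c2@3, authorship ..........
After op 2 (insert('r')): buffer="jrekrilxiigg" (len 12), cursors c1@2 c2@5, authorship .1..2.......
After op 3 (move_left): buffer="jrekrilxiigg" (len 12), cursors c1@1 c2@4, authorship .1..2.......
After op 4 (insert('j')): buffer="jjrekjrilxiigg" (len 14), cursors c1@2 c2@6, authorship .11..22.......
Authorship (.=original, N=cursor N): . 1 1 . . 2 2 . . . . . . .
Index 6: author = 2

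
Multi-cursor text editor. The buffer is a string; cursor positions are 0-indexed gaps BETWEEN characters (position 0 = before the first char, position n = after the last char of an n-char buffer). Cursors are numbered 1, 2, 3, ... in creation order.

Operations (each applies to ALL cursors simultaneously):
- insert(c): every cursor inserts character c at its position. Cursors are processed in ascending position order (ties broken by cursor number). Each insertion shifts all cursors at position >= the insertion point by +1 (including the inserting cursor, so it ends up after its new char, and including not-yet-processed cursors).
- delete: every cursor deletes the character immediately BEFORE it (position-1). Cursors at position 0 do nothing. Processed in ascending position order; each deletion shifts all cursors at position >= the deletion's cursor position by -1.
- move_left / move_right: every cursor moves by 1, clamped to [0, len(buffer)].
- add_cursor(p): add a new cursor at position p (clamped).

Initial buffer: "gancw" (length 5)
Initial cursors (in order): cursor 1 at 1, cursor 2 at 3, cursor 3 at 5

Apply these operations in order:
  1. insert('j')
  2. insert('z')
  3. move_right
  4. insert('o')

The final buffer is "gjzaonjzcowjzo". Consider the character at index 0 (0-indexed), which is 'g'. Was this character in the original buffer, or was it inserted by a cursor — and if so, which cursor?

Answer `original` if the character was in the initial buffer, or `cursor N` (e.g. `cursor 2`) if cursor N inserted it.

After op 1 (insert('j')): buffer="gjanjcwj" (len 8), cursors c1@2 c2@5 c3@8, authorship .1..2..3
After op 2 (insert('z')): buffer="gjzanjzcwjz" (len 11), cursors c1@3 c2@7 c3@11, authorship .11..22..33
After op 3 (move_right): buffer="gjzanjzcwjz" (len 11), cursors c1@4 c2@8 c3@11, authorship .11..22..33
After op 4 (insert('o')): buffer="gjzaonjzcowjzo" (len 14), cursors c1@5 c2@10 c3@14, authorship .11.1.22.2.333
Authorship (.=original, N=cursor N): . 1 1 . 1 . 2 2 . 2 . 3 3 3
Index 0: author = original

Answer: original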